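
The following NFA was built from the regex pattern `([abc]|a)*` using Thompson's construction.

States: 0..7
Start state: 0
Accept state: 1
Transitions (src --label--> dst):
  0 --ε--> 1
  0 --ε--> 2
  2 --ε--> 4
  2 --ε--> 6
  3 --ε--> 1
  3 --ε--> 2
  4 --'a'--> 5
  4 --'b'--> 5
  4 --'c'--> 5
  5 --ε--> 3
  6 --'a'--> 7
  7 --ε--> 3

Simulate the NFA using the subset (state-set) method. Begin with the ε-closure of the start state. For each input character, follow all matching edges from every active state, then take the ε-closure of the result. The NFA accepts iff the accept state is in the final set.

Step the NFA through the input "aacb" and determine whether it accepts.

Answer: ACCEPT

Trace:
initial (ε-close {0}): {0,1,2,4,6}
'a' @ 1: {1,2,3,4,5,6,7}  (accept∈set)
'a' @ 2: {1,2,3,4,5,6,7}  (accept∈set)
'c' @ 3: {1,2,3,4,5,6}  (accept∈set)
'b' @ 4: {1,2,3,4,5,6}  (accept∈set)
after full input: {1,2,3,4,5,6}  (accept=1 in)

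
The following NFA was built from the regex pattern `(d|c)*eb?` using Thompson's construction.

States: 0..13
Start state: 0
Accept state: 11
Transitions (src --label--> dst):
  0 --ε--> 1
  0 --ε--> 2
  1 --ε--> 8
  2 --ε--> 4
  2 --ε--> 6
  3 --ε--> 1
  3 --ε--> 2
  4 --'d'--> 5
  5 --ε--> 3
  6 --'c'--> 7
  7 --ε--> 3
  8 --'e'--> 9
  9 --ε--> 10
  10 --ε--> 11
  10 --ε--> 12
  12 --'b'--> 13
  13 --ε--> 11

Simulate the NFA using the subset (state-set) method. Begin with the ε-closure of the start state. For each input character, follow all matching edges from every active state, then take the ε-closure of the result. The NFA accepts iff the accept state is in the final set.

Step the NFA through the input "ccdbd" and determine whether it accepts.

Answer: REJECT

Derivation:
initial (ε-close {0}): {0,1,2,4,6,8}
'c' @ 1: {1,2,3,4,6,7,8}
'c' @ 2: {1,2,3,4,6,7,8}
'd' @ 3: {1,2,3,4,5,6,8}
'b' @ 4: {}  — no active states
rest 'd' ignored (set empty)
end set {} — state 11 not in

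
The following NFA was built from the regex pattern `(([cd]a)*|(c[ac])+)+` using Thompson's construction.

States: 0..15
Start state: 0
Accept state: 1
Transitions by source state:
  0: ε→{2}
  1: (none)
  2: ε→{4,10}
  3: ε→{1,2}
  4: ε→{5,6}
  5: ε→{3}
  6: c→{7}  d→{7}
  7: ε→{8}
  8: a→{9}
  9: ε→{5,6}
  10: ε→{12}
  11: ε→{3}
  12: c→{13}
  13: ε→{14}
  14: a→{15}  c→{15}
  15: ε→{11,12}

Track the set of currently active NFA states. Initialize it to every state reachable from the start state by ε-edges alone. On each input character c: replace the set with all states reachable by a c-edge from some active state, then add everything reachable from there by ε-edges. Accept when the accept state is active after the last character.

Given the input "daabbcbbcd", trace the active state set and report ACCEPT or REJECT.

start: ε-closure({0}) = {0,1,2,3,4,5,6,10,12}
'd' @ 1: {7,8}
'a' @ 2: {1,2,3,4,5,6,9,10,12}  [accepting]
'a' @ 3: {}  — dead — no transitions
rest 'bbcbbcd' ignored (set empty)
final: {}; accept 1 not in set

Answer: REJECT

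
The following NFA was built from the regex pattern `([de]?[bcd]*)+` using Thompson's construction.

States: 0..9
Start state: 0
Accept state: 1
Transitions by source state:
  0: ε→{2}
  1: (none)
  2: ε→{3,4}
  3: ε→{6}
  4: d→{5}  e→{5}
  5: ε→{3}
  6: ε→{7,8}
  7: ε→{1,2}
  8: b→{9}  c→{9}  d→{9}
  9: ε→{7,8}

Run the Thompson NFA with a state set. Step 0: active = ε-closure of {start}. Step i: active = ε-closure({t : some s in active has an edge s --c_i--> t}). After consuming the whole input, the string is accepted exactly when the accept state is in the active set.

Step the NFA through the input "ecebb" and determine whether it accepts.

S₀ = ε-closure({0}) = {0,1,2,3,4,6,7,8}
'e' @ 1: {1,2,3,4,5,6,7,8}  (accept∈set)
'c' @ 2: {1,2,3,4,6,7,8,9}  (accept∈set)
'e' @ 3: {1,2,3,4,5,6,7,8}  (accept∈set)
'b' @ 4: {1,2,3,4,6,7,8,9}  (accept∈set)
'b' @ 5: {1,2,3,4,6,7,8,9}  (accept∈set)
after full input: {1,2,3,4,6,7,8,9}  (accept=1 in)

Answer: ACCEPT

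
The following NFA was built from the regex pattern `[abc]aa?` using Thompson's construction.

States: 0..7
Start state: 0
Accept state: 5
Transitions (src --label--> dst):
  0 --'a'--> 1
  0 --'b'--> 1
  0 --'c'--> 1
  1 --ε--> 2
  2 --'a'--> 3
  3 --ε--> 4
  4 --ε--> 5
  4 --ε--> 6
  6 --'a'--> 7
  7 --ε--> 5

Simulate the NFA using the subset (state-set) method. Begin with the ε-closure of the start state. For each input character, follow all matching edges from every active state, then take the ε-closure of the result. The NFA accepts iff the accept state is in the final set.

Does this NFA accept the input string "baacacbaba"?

Answer: REJECT

Derivation:
initial (ε-close {0}): {0}
'b' @ 1: {1,2}
'a' @ 2: {3,4,5,6}  [accepting]
'a' @ 3: {5,7}  [accepting]
'c' @ 4: {}  — no active states
rest 'acbaba' ignored (set empty)
end set {} — state 5 not in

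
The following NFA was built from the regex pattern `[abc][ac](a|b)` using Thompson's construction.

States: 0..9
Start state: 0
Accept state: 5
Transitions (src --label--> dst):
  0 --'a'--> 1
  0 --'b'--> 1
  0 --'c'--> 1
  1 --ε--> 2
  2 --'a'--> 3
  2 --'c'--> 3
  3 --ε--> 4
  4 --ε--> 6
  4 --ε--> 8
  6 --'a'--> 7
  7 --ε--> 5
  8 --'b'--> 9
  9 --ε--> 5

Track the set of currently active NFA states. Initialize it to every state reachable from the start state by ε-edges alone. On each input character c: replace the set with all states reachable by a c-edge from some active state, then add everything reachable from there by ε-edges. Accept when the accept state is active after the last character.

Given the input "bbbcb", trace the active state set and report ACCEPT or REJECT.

Answer: REJECT

Trace:
start: ε-closure({0}) = {0}
'b' @ 1: {1,2}
'b' @ 2: {}  — dead — no transitions
rest 'bcb' ignored (set empty)
final: {}; accept 5 not in set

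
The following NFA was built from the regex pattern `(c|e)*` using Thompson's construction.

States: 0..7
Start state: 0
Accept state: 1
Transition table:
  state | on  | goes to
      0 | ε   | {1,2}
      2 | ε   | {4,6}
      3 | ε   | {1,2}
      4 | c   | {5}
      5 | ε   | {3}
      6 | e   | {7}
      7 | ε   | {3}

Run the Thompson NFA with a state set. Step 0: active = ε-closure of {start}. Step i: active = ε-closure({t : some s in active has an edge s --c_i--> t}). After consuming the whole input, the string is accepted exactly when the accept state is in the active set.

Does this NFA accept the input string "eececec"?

start: ε-closure({0}) = {0,1,2,4,6}
'e' @ 1: {1,2,3,4,6,7}  ✓accept
'e' @ 2: {1,2,3,4,6,7}  ✓accept
'c' @ 3: {1,2,3,4,5,6}  ✓accept
'e' @ 4: {1,2,3,4,6,7}  ✓accept
'c' @ 5: {1,2,3,4,5,6}  ✓accept
'e' @ 6: {1,2,3,4,6,7}  ✓accept
'c' @ 7: {1,2,3,4,5,6}  ✓accept
after full input: {1,2,3,4,5,6}  (accept=1 in)

Answer: ACCEPT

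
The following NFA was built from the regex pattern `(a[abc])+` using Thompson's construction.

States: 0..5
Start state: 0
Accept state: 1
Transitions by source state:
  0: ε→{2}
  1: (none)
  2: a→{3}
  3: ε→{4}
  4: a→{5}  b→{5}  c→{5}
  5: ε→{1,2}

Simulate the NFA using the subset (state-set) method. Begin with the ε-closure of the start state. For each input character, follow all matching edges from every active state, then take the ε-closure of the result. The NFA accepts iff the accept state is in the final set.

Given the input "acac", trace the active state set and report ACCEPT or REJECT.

initial (ε-close {0}): {0,2}
'a' @ 1: {3,4}
'c' @ 2: {1,2,5}  (accept∈set)
'a' @ 3: {3,4}
'c' @ 4: {1,2,5}  (accept∈set)
end set {1,2,5} — state 1 in

Answer: ACCEPT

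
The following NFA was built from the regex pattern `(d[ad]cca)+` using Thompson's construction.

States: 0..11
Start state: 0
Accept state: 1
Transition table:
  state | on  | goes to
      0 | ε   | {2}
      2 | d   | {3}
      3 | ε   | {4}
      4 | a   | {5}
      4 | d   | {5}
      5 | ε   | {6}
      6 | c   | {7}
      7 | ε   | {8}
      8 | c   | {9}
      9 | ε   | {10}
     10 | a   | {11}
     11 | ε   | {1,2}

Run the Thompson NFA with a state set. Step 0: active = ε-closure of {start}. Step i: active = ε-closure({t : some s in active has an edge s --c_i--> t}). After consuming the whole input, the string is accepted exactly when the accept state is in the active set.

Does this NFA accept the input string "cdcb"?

S₀ = ε-closure({0}) = {0,2}
'c' @ 1: {}  — no active states
rest 'dcb' ignored (set empty)
final: {}; accept 1 not in set

Answer: REJECT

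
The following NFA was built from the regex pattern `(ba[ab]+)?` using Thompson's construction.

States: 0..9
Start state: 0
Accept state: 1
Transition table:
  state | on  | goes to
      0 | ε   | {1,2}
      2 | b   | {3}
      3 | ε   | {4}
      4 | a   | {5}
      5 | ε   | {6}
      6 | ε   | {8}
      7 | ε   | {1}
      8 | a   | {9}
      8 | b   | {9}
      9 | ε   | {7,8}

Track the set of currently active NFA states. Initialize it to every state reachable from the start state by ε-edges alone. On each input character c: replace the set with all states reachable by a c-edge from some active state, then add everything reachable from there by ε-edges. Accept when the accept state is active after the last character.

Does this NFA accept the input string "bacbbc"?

Answer: REJECT

Derivation:
start: ε-closure({0}) = {0,1,2}
'b' @ 1: {3,4}
'a' @ 2: {5,6,8}
'c' @ 3: {}  — state set empty
rest 'bbc' ignored (set empty)
end set {} — state 1 not in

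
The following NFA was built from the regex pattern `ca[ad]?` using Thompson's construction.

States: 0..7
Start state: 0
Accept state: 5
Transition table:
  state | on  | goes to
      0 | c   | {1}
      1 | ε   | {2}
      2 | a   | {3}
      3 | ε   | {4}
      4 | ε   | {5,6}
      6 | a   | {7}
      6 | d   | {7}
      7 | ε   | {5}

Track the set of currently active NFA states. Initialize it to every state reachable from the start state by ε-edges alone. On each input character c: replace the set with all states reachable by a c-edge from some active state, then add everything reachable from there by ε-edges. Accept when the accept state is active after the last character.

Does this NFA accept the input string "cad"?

Answer: ACCEPT

Trace:
start: ε-closure({0}) = {0}
'c' @ 1: {1,2}
'a' @ 2: {3,4,5,6}  ✓accept
'd' @ 3: {5,7}  ✓accept
end set {5,7} — state 5 in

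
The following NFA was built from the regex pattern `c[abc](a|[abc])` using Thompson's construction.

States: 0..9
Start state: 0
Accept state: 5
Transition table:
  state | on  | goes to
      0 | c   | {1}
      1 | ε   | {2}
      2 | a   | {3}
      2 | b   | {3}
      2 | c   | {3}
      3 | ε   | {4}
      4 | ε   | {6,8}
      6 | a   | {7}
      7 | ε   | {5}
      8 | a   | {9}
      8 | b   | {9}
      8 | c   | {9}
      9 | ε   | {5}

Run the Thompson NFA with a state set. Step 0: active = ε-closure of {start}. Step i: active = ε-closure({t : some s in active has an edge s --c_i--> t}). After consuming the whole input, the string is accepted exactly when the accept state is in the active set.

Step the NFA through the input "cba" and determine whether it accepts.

S₀ = ε-closure({0}) = {0}
'c' @ 1: {1,2}
'b' @ 2: {3,4,6,8}
'a' @ 3: {5,7,9}  ✓accept
end set {5,7,9} — state 5 in

Answer: ACCEPT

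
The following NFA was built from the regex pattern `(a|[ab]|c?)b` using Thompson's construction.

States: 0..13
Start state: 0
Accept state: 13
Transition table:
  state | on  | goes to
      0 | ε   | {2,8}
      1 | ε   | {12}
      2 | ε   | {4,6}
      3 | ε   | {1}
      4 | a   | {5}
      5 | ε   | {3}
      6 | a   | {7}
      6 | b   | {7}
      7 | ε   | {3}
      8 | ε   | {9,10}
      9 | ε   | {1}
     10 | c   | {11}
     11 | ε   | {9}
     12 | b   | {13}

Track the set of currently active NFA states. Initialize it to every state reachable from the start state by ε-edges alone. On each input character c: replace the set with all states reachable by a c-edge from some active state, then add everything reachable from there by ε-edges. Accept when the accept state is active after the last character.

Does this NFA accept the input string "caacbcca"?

initial (ε-close {0}): {0,1,2,4,6,8,9,10,12}
'c' @ 1: {1,9,11,12}
'a' @ 2: {}  — dead — no transitions
rest 'acbcca' ignored (set empty)
final: {}; accept 13 not in set

Answer: REJECT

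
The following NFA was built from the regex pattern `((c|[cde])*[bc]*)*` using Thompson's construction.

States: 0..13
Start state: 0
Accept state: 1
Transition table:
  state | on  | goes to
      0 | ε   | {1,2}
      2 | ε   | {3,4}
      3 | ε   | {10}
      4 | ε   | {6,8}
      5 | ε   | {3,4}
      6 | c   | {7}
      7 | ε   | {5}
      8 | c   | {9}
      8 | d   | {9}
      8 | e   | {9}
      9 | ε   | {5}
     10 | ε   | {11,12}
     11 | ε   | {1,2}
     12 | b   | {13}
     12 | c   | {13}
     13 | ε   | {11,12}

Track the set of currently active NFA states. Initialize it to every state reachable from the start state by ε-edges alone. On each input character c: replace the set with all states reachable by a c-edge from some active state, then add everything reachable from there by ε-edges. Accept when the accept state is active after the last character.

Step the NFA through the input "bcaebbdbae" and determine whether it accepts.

start: ε-closure({0}) = {0,1,2,3,4,6,8,10,11,12}
'b' @ 1: {1,2,3,4,6,8,10,11,12,13}  ✓accept
'c' @ 2: {1,2,3,4,5,6,7,8,9,10,11,12,13}  ✓accept
'a' @ 3: {}  — no active states
rest 'ebbdbae' ignored (set empty)
after full input: {}  (accept=1 not in)

Answer: REJECT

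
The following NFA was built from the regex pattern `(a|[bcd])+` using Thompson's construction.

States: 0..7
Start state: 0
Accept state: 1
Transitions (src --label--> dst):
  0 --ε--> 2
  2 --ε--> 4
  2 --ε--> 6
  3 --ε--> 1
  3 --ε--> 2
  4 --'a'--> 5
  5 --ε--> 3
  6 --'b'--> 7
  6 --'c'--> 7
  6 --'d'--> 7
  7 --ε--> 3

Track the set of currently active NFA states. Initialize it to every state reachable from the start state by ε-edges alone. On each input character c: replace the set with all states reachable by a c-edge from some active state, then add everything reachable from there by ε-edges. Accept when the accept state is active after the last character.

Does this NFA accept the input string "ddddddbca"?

Answer: ACCEPT

Derivation:
initial (ε-close {0}): {0,2,4,6}
'd' @ 1: {1,2,3,4,6,7}  (accept∈set)
'd' @ 2: {1,2,3,4,6,7}  (accept∈set)
'd' @ 3: {1,2,3,4,6,7}  (accept∈set)
'd' @ 4: {1,2,3,4,6,7}  (accept∈set)
'd' @ 5: {1,2,3,4,6,7}  (accept∈set)
'd' @ 6: {1,2,3,4,6,7}  (accept∈set)
'b' @ 7: {1,2,3,4,6,7}  (accept∈set)
'c' @ 8: {1,2,3,4,6,7}  (accept∈set)
'a' @ 9: {1,2,3,4,5,6}  (accept∈set)
after full input: {1,2,3,4,5,6}  (accept=1 in)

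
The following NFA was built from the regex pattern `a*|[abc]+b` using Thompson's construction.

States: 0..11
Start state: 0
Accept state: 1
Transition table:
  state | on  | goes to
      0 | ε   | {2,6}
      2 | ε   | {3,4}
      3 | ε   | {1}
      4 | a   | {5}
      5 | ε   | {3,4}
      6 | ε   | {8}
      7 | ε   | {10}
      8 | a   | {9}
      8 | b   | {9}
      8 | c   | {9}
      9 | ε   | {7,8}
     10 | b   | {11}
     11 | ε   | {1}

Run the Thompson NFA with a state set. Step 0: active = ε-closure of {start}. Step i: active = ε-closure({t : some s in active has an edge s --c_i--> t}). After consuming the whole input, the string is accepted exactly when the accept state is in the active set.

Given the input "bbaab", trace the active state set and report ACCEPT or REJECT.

S₀ = ε-closure({0}) = {0,1,2,3,4,6,8}
'b' @ 1: {7,8,9,10}
'b' @ 2: {1,7,8,9,10,11}  [accepting]
'a' @ 3: {7,8,9,10}
'a' @ 4: {7,8,9,10}
'b' @ 5: {1,7,8,9,10,11}  [accepting]
end set {1,7,8,9,10,11} — state 1 in

Answer: ACCEPT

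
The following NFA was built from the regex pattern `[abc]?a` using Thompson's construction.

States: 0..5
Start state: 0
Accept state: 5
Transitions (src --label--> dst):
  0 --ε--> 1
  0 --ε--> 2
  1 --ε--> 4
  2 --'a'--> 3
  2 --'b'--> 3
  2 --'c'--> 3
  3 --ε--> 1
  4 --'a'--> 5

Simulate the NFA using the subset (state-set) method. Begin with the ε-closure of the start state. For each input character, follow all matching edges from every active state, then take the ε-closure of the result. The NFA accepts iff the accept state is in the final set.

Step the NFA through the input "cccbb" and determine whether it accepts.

Answer: REJECT

Steps:
initial (ε-close {0}): {0,1,2,4}
'c' @ 1: {1,3,4}
'c' @ 2: {}  — no active states
rest 'cbb' ignored (set empty)
final: {}; accept 5 not in set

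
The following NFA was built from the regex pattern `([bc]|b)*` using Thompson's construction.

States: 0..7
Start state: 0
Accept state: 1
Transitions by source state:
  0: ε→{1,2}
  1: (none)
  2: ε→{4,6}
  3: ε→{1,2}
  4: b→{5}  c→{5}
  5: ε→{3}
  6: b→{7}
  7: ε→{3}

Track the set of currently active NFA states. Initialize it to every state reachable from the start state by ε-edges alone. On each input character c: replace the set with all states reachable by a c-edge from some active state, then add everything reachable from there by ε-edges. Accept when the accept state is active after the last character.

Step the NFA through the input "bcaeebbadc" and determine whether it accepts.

start: ε-closure({0}) = {0,1,2,4,6}
'b' @ 1: {1,2,3,4,5,6,7}  [accepting]
'c' @ 2: {1,2,3,4,5,6}  [accepting]
'a' @ 3: {}  — no active states
rest 'eebbadc' ignored (set empty)
final: {}; accept 1 not in set

Answer: REJECT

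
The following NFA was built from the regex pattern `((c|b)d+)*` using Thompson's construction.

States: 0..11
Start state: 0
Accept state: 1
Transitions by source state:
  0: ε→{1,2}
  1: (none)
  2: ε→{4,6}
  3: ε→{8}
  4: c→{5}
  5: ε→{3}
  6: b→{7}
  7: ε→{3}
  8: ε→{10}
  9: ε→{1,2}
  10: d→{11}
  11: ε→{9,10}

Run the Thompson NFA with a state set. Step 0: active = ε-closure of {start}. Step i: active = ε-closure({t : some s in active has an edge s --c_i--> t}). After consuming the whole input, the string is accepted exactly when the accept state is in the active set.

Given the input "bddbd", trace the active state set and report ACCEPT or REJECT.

Answer: ACCEPT

Trace:
initial (ε-close {0}): {0,1,2,4,6}
'b' @ 1: {3,7,8,10}
'd' @ 2: {1,2,4,6,9,10,11}  ✓accept
'd' @ 3: {1,2,4,6,9,10,11}  ✓accept
'b' @ 4: {3,7,8,10}
'd' @ 5: {1,2,4,6,9,10,11}  ✓accept
end set {1,2,4,6,9,10,11} — state 1 in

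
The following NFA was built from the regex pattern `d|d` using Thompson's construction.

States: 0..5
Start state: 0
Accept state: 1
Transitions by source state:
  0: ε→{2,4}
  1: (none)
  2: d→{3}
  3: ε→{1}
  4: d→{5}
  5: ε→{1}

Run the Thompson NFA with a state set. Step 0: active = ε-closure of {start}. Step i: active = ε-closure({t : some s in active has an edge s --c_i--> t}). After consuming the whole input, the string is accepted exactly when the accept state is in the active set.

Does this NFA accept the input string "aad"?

Answer: REJECT

Steps:
start: ε-closure({0}) = {0,2,4}
'a' @ 1: {}  — dead — no transitions
rest 'ad' ignored (set empty)
after full input: {}  (accept=1 not in)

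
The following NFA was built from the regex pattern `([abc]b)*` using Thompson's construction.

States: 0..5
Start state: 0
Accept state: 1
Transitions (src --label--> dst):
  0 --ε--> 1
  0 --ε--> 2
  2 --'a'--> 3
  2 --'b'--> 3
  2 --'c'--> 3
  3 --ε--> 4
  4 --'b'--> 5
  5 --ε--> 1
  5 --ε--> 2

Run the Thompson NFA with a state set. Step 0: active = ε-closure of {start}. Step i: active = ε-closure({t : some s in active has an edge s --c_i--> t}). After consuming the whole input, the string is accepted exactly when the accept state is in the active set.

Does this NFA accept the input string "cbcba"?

Answer: REJECT

Steps:
start: ε-closure({0}) = {0,1,2}
'c' @ 1: {3,4}
'b' @ 2: {1,2,5}  (accept∈set)
'c' @ 3: {3,4}
'b' @ 4: {1,2,5}  (accept∈set)
'a' @ 5: {3,4}
after full input: {3,4}  (accept=1 not in)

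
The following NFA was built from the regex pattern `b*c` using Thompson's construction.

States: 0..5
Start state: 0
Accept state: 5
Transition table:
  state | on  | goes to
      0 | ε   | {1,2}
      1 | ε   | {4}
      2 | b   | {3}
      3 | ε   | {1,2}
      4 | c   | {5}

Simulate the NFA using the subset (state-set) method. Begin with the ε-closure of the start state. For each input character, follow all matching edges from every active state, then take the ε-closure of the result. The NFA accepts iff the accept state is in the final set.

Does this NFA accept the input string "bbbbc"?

start: ε-closure({0}) = {0,1,2,4}
'b' @ 1: {1,2,3,4}
'b' @ 2: {1,2,3,4}
'b' @ 3: {1,2,3,4}
'b' @ 4: {1,2,3,4}
'c' @ 5: {5}  [accepting]
final: {5}; accept 5 in set

Answer: ACCEPT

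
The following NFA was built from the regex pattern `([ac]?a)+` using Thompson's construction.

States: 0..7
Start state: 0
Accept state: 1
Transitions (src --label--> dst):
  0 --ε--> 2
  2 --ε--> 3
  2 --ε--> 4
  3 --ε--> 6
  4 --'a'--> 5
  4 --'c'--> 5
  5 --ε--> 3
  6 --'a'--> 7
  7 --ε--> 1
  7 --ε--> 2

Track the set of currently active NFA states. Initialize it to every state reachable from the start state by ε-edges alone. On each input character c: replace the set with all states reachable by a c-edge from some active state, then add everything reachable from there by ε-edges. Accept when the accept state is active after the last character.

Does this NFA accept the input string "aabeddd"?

S₀ = ε-closure({0}) = {0,2,3,4,6}
'a' @ 1: {1,2,3,4,5,6,7}  (accept∈set)
'a' @ 2: {1,2,3,4,5,6,7}  (accept∈set)
'b' @ 3: {}  — dead — no transitions
rest 'eddd' ignored (set empty)
after full input: {}  (accept=1 not in)

Answer: REJECT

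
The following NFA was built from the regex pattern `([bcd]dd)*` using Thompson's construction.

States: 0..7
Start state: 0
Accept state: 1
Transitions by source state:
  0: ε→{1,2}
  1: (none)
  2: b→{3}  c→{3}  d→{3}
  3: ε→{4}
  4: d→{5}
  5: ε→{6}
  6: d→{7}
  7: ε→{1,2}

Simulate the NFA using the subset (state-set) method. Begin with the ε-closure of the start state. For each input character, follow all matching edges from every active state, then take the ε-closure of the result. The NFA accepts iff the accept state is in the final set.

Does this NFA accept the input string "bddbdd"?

Answer: ACCEPT

Steps:
initial (ε-close {0}): {0,1,2}
'b' @ 1: {3,4}
'd' @ 2: {5,6}
'd' @ 3: {1,2,7}  ✓accept
'b' @ 4: {3,4}
'd' @ 5: {5,6}
'd' @ 6: {1,2,7}  ✓accept
final: {1,2,7}; accept 1 in set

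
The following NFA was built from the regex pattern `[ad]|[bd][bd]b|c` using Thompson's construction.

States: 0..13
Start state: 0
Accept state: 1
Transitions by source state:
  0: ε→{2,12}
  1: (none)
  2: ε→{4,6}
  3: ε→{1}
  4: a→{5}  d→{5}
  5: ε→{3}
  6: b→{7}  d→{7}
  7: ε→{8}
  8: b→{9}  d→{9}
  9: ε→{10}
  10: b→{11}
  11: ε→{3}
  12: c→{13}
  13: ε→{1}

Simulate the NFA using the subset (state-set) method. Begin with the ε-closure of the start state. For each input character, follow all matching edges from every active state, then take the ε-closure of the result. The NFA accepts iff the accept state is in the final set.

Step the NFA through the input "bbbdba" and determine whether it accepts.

start: ε-closure({0}) = {0,2,4,6,12}
'b' @ 1: {7,8}
'b' @ 2: {9,10}
'b' @ 3: {1,3,11}  [accepting]
'd' @ 4: {}  — no active states
rest 'ba' ignored (set empty)
after full input: {}  (accept=1 not in)

Answer: REJECT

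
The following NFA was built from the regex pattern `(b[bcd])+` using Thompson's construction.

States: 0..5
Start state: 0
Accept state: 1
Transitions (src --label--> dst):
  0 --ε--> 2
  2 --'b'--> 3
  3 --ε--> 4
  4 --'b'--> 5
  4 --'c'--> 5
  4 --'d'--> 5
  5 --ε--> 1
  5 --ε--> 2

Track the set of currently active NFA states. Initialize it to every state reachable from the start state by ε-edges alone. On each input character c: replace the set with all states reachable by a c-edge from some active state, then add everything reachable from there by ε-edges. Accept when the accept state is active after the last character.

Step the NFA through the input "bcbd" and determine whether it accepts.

initial (ε-close {0}): {0,2}
'b' @ 1: {3,4}
'c' @ 2: {1,2,5}  ✓accept
'b' @ 3: {3,4}
'd' @ 4: {1,2,5}  ✓accept
after full input: {1,2,5}  (accept=1 in)

Answer: ACCEPT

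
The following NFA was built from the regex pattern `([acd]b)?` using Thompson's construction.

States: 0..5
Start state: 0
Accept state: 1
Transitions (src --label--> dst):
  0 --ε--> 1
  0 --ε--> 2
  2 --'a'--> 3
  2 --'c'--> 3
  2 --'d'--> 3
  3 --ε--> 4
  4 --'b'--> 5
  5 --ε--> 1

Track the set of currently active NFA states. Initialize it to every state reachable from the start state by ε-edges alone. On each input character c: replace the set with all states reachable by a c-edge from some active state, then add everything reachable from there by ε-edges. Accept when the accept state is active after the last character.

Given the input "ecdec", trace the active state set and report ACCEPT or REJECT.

initial (ε-close {0}): {0,1,2}
'e' @ 1: {}  — state set empty
rest 'cdec' ignored (set empty)
after full input: {}  (accept=1 not in)

Answer: REJECT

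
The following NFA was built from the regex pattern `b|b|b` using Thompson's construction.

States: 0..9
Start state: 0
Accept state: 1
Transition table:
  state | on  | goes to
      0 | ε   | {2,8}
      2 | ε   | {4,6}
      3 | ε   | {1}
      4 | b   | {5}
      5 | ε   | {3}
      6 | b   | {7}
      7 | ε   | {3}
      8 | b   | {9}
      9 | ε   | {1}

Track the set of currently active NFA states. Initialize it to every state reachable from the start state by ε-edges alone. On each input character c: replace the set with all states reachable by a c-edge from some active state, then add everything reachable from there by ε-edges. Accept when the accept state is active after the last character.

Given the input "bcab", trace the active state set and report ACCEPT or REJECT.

Answer: REJECT

Steps:
start: ε-closure({0}) = {0,2,4,6,8}
'b' @ 1: {1,3,5,7,9}  (accept∈set)
'c' @ 2: {}  — dead — no transitions
rest 'ab' ignored (set empty)
end set {} — state 1 not in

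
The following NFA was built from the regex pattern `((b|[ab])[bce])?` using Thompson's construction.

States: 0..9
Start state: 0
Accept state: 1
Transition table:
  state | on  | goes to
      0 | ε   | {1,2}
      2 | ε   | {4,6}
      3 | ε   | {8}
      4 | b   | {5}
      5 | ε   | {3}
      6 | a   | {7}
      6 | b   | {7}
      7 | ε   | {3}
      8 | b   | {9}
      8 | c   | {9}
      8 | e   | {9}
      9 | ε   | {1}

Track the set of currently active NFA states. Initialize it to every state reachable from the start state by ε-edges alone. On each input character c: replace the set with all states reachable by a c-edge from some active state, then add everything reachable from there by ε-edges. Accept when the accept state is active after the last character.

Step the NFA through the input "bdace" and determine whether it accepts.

S₀ = ε-closure({0}) = {0,1,2,4,6}
'b' @ 1: {3,5,7,8}
'd' @ 2: {}  — no active states
rest 'ace' ignored (set empty)
final: {}; accept 1 not in set

Answer: REJECT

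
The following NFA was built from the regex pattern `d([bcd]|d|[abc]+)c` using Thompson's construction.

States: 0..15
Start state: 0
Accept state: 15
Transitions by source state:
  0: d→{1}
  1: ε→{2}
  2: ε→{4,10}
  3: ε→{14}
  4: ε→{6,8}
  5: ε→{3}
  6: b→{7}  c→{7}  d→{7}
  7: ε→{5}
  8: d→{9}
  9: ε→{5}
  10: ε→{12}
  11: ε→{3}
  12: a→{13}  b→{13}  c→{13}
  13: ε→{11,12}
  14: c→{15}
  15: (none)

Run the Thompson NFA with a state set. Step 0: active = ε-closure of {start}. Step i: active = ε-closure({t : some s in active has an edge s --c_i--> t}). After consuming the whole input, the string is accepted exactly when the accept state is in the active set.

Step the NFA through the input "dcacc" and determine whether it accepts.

initial (ε-close {0}): {0}
'd' @ 1: {1,2,4,6,8,10,12}
'c' @ 2: {3,5,7,11,12,13,14}
'a' @ 3: {3,11,12,13,14}
'c' @ 4: {3,11,12,13,14,15}  [accepting]
'c' @ 5: {3,11,12,13,14,15}  [accepting]
end set {3,11,12,13,14,15} — state 15 in

Answer: ACCEPT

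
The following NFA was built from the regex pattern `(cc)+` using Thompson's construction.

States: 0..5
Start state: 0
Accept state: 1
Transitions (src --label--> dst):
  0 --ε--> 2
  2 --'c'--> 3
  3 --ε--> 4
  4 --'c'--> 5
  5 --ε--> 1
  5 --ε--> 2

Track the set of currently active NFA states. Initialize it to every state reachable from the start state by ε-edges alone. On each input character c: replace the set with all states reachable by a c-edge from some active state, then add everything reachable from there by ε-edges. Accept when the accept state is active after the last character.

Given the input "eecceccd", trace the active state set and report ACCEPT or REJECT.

Answer: REJECT

Steps:
S₀ = ε-closure({0}) = {0,2}
'e' @ 1: {}  — no active states
rest 'ecceccd' ignored (set empty)
after full input: {}  (accept=1 not in)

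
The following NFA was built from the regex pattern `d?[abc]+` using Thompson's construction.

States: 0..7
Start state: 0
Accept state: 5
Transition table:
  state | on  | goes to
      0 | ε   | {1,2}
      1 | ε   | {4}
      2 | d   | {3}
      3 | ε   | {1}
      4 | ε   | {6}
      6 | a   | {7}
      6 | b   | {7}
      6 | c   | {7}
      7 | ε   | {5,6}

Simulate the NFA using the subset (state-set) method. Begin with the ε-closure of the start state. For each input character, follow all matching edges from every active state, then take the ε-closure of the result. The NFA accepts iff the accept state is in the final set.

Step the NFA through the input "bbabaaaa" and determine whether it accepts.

Answer: ACCEPT

Steps:
start: ε-closure({0}) = {0,1,2,4,6}
'b' @ 1: {5,6,7}  (accept∈set)
'b' @ 2: {5,6,7}  (accept∈set)
'a' @ 3: {5,6,7}  (accept∈set)
'b' @ 4: {5,6,7}  (accept∈set)
'a' @ 5: {5,6,7}  (accept∈set)
'a' @ 6: {5,6,7}  (accept∈set)
'a' @ 7: {5,6,7}  (accept∈set)
'a' @ 8: {5,6,7}  (accept∈set)
after full input: {5,6,7}  (accept=5 in)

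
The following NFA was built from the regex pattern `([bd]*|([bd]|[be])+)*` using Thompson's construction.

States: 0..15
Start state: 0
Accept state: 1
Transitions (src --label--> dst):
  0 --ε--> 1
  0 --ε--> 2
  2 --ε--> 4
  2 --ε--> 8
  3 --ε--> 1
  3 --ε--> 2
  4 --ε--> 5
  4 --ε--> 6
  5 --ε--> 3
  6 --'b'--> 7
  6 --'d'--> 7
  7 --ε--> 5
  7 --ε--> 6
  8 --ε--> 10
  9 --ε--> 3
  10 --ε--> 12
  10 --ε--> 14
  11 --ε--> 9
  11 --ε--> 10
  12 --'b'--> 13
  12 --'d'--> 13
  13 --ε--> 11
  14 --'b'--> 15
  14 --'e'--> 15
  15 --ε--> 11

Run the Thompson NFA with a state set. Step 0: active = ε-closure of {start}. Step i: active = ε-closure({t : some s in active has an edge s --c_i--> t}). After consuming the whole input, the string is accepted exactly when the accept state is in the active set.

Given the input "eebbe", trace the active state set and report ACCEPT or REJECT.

Answer: ACCEPT

Derivation:
S₀ = ε-closure({0}) = {0,1,2,3,4,5,6,8,10,12,14}
'e' @ 1: {1,2,3,4,5,6,8,9,10,11,12,14,15}  (accept∈set)
'e' @ 2: {1,2,3,4,5,6,8,9,10,11,12,14,15}  (accept∈set)
'b' @ 3: {1,2,3,4,5,6,7,8,9,10,11,12,13,14,15}  (accept∈set)
'b' @ 4: {1,2,3,4,5,6,7,8,9,10,11,12,13,14,15}  (accept∈set)
'e' @ 5: {1,2,3,4,5,6,8,9,10,11,12,14,15}  (accept∈set)
after full input: {1,2,3,4,5,6,8,9,10,11,12,14,15}  (accept=1 in)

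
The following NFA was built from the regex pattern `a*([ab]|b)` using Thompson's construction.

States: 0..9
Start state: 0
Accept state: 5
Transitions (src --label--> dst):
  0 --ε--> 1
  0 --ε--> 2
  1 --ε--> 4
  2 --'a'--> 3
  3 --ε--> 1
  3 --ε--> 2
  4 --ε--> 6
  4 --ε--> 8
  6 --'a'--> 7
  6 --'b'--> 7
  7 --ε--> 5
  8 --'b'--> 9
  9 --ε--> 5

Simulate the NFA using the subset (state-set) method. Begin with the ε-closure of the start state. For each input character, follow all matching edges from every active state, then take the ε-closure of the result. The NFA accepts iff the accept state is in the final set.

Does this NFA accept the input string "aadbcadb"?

S₀ = ε-closure({0}) = {0,1,2,4,6,8}
'a' @ 1: {1,2,3,4,5,6,7,8}  (accept∈set)
'a' @ 2: {1,2,3,4,5,6,7,8}  (accept∈set)
'd' @ 3: {}  — state set empty
rest 'bcadb' ignored (set empty)
final: {}; accept 5 not in set

Answer: REJECT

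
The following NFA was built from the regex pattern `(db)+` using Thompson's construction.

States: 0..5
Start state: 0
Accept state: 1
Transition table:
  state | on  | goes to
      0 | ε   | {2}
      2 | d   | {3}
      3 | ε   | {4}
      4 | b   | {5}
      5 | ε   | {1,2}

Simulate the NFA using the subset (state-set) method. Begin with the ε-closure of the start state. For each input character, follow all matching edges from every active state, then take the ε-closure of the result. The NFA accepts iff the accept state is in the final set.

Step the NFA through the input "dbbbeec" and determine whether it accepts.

initial (ε-close {0}): {0,2}
'd' @ 1: {3,4}
'b' @ 2: {1,2,5}  ✓accept
'b' @ 3: {}  — state set empty
rest 'beec' ignored (set empty)
final: {}; accept 1 not in set

Answer: REJECT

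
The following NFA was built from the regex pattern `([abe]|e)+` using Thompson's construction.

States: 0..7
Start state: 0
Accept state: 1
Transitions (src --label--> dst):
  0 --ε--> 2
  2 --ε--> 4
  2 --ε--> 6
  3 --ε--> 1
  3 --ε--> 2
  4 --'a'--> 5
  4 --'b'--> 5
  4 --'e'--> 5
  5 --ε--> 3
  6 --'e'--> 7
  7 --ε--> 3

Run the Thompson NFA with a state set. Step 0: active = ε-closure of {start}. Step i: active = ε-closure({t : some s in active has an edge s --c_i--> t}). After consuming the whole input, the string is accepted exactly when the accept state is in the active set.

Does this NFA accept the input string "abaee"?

S₀ = ε-closure({0}) = {0,2,4,6}
'a' @ 1: {1,2,3,4,5,6}  ✓accept
'b' @ 2: {1,2,3,4,5,6}  ✓accept
'a' @ 3: {1,2,3,4,5,6}  ✓accept
'e' @ 4: {1,2,3,4,5,6,7}  ✓accept
'e' @ 5: {1,2,3,4,5,6,7}  ✓accept
final: {1,2,3,4,5,6,7}; accept 1 in set

Answer: ACCEPT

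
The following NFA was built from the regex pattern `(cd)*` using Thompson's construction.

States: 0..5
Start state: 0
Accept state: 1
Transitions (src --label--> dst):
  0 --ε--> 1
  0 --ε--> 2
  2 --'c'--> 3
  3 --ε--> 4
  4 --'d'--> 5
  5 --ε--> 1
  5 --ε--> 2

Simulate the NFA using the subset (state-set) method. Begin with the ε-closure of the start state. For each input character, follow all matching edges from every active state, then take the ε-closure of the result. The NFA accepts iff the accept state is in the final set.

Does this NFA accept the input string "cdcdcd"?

Answer: ACCEPT

Steps:
initial (ε-close {0}): {0,1,2}
'c' @ 1: {3,4}
'd' @ 2: {1,2,5}  ✓accept
'c' @ 3: {3,4}
'd' @ 4: {1,2,5}  ✓accept
'c' @ 5: {3,4}
'd' @ 6: {1,2,5}  ✓accept
end set {1,2,5} — state 1 in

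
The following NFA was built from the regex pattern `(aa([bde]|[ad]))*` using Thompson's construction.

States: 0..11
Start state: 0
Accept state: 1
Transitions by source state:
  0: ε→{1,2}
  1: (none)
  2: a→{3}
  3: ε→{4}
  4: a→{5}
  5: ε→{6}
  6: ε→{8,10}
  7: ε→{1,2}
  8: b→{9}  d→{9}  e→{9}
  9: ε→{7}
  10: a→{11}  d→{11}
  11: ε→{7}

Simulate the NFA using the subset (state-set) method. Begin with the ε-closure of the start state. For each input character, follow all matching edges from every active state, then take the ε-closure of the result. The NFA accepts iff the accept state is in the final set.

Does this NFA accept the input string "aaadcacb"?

initial (ε-close {0}): {0,1,2}
'a' @ 1: {3,4}
'a' @ 2: {5,6,8,10}
'a' @ 3: {1,2,7,11}  [accepting]
'd' @ 4: {}  — dead — no transitions
rest 'cacb' ignored (set empty)
end set {} — state 1 not in

Answer: REJECT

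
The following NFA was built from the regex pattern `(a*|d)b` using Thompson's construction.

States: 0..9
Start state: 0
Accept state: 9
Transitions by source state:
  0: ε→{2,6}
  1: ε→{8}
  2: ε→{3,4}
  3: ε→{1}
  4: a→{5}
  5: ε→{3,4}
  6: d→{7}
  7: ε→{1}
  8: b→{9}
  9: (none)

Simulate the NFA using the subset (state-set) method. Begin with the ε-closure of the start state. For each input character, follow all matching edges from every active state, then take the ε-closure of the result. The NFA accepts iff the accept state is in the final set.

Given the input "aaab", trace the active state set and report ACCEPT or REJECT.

S₀ = ε-closure({0}) = {0,1,2,3,4,6,8}
'a' @ 1: {1,3,4,5,8}
'a' @ 2: {1,3,4,5,8}
'a' @ 3: {1,3,4,5,8}
'b' @ 4: {9}  (accept∈set)
after full input: {9}  (accept=9 in)

Answer: ACCEPT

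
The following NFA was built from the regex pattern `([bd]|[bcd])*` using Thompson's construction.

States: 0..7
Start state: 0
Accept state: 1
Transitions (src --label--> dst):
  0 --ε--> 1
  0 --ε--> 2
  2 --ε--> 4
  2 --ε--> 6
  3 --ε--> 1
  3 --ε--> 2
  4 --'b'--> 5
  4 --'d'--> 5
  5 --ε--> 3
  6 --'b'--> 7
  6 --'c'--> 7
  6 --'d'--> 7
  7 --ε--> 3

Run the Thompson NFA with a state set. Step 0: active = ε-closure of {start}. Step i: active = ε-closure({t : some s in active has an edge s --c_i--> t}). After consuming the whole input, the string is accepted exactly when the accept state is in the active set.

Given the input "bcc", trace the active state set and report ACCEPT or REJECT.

initial (ε-close {0}): {0,1,2,4,6}
'b' @ 1: {1,2,3,4,5,6,7}  ✓accept
'c' @ 2: {1,2,3,4,6,7}  ✓accept
'c' @ 3: {1,2,3,4,6,7}  ✓accept
after full input: {1,2,3,4,6,7}  (accept=1 in)

Answer: ACCEPT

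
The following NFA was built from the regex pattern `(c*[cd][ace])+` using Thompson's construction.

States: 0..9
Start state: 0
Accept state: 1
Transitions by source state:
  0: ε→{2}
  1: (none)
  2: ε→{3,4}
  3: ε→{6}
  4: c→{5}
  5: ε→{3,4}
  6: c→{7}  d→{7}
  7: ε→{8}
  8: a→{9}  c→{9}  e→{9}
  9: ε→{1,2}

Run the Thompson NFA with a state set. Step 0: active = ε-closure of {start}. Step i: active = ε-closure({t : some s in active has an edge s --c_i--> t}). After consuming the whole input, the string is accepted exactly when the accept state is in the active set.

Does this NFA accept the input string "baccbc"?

initial (ε-close {0}): {0,2,3,4,6}
'b' @ 1: {}  — state set empty
rest 'accbc' ignored (set empty)
after full input: {}  (accept=1 not in)

Answer: REJECT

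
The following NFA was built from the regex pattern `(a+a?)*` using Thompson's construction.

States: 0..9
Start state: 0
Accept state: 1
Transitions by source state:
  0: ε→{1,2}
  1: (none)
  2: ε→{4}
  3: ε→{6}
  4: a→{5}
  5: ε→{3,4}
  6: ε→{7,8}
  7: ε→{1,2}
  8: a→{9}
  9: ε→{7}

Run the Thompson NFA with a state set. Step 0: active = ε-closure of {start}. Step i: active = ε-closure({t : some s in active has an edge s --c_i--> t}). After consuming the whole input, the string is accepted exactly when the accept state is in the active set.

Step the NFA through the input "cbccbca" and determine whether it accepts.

initial (ε-close {0}): {0,1,2,4}
'c' @ 1: {}  — no active states
rest 'bccbca' ignored (set empty)
end set {} — state 1 not in

Answer: REJECT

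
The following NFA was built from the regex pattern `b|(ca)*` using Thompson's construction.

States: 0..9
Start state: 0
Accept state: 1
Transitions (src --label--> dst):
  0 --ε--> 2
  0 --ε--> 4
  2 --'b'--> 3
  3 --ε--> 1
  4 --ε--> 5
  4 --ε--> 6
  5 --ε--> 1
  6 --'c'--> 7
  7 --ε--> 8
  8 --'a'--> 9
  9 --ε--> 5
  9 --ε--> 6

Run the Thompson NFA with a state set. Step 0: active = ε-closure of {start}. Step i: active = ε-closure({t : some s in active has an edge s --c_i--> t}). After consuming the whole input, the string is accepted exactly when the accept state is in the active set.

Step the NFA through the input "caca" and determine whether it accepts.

Answer: ACCEPT

Steps:
S₀ = ε-closure({0}) = {0,1,2,4,5,6}
'c' @ 1: {7,8}
'a' @ 2: {1,5,6,9}  (accept∈set)
'c' @ 3: {7,8}
'a' @ 4: {1,5,6,9}  (accept∈set)
final: {1,5,6,9}; accept 1 in set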